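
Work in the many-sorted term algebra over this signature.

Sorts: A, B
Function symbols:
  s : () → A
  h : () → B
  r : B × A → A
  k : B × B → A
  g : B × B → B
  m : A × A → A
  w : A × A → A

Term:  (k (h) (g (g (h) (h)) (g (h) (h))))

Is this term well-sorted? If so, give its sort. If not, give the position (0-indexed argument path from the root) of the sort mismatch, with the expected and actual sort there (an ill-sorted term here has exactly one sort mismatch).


  (h) : B
      (h) : B
      (h) : B
    (g (h) (h)) : B
      (h) : B
      (h) : B
    (g (h) (h)) : B
  (g (g (h) (h)) (g (h) (h))) : B
(k (h) (g (g (h) (h)) (g (h) (h)))) : A

well-sorted; sort = A


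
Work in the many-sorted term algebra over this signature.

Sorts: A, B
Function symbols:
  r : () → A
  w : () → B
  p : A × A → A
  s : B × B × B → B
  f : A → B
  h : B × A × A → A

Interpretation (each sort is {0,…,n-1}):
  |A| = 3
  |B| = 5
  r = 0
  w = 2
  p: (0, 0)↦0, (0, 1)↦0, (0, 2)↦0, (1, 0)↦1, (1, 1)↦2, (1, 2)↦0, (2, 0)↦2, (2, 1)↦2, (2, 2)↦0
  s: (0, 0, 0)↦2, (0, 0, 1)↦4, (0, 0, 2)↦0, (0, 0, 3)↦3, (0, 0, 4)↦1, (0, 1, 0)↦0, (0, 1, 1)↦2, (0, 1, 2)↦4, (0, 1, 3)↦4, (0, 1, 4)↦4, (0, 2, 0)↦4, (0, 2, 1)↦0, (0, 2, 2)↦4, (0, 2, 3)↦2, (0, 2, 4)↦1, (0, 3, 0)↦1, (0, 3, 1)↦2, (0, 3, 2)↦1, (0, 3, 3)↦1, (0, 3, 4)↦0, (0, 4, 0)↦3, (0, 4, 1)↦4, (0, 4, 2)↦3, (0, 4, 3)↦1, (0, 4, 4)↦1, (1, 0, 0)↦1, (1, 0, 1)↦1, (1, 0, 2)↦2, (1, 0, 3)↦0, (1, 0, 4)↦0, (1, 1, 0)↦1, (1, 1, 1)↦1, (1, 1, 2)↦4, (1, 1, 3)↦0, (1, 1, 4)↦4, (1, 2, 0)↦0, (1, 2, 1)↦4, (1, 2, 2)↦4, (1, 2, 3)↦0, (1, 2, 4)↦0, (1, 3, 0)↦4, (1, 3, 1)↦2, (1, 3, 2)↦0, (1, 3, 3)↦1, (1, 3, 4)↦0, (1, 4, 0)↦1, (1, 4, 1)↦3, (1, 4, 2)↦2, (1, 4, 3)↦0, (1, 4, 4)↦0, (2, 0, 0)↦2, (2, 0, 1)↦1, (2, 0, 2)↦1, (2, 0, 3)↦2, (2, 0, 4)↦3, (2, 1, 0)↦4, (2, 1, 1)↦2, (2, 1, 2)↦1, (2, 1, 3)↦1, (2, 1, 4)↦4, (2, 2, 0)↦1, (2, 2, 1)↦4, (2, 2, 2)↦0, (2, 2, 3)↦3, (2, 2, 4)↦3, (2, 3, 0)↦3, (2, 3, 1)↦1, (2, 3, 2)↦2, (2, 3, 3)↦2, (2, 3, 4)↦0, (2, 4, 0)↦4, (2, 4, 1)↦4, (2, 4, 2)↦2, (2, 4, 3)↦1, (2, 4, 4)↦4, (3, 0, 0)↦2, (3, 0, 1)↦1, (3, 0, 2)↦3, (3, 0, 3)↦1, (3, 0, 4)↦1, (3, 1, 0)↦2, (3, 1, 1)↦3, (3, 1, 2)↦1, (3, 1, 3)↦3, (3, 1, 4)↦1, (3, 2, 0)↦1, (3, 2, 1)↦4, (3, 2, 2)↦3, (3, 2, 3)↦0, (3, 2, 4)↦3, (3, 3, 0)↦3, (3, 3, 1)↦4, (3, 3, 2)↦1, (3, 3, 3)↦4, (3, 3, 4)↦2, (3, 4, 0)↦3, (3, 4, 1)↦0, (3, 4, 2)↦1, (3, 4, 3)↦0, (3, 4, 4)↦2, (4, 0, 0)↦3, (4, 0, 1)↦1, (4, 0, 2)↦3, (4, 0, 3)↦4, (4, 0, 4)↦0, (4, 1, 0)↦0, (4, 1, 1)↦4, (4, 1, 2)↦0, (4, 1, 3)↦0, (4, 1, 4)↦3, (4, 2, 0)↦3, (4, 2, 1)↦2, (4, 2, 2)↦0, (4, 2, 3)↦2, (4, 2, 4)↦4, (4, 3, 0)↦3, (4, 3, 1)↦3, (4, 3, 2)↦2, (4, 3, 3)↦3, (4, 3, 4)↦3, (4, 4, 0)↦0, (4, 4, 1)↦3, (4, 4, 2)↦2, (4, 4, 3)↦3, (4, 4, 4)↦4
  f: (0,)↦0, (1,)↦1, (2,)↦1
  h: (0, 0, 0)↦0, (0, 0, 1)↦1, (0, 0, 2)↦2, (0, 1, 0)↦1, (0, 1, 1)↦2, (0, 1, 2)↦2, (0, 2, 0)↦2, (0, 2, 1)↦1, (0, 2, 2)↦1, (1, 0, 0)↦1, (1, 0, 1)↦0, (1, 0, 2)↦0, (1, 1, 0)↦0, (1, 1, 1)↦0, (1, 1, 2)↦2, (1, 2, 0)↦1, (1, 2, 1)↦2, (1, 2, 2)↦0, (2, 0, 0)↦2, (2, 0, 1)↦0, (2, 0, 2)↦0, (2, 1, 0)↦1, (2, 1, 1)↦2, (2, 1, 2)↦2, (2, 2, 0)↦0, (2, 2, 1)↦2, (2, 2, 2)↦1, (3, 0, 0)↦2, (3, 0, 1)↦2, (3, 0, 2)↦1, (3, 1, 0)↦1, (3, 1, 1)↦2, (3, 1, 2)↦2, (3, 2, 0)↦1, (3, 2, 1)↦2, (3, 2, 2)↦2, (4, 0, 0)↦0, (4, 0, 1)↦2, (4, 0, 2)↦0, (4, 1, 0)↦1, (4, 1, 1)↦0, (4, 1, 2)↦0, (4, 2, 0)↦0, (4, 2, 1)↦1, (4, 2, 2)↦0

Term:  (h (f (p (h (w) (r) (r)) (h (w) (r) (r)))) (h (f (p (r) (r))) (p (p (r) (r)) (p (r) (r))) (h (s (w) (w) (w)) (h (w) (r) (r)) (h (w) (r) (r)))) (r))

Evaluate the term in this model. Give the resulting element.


  w = 2
  r = 0
  r = 0
  (h (w) (r) (r)) = h(2, 0, 0) = 2
  w = 2
  r = 0
  r = 0
  (h (w) (r) (r)) = h(2, 0, 0) = 2
  (p (h (w) (r) (r)) (h (w) (r) (r))) = p(2, 2) = 0
  (f (p (h (w) (r) (r)) (h (w) (r) (r)))) = f(0,) = 0
  r = 0
  r = 0
  (p (r) (r)) = p(0, 0) = 0
  (f (p (r) (r))) = f(0,) = 0
  r = 0
  r = 0
  (p (r) (r)) = p(0, 0) = 0
  r = 0
  r = 0
  (p (r) (r)) = p(0, 0) = 0
  (p (p (r) (r)) (p (r) (r))) = p(0, 0) = 0
  w = 2
  w = 2
  w = 2
  (s (w) (w) (w)) = s(2, 2, 2) = 0
  w = 2
  r = 0
  r = 0
  (h (w) (r) (r)) = h(2, 0, 0) = 2
  w = 2
  r = 0
  r = 0
  (h (w) (r) (r)) = h(2, 0, 0) = 2
  (h (s (w) (w) (w)) (h (w) (r) (r)) (h (w) (r) (r))) = h(0, 2, 2) = 1
  (h (f (p (r) (r))) (p (p (r) (r)) (p (r) (r))) (h (s (w) (w) (w)) (h (w) (r) (r)) (h (w) (r) (r)))) = h(0, 0, 1) = 1
  r = 0
  (h (f (p (h (w) (r) (r)) (h (w) (r) (r)))) (h (f (p (r) (r))) (p (p (r) (r)) (p (r) (r))) (h (s (w) (w) (w)) (h (w) (r) (r)) (h (w) (r) (r)))) (r)) = h(0, 1, 0) = 1

value = 1


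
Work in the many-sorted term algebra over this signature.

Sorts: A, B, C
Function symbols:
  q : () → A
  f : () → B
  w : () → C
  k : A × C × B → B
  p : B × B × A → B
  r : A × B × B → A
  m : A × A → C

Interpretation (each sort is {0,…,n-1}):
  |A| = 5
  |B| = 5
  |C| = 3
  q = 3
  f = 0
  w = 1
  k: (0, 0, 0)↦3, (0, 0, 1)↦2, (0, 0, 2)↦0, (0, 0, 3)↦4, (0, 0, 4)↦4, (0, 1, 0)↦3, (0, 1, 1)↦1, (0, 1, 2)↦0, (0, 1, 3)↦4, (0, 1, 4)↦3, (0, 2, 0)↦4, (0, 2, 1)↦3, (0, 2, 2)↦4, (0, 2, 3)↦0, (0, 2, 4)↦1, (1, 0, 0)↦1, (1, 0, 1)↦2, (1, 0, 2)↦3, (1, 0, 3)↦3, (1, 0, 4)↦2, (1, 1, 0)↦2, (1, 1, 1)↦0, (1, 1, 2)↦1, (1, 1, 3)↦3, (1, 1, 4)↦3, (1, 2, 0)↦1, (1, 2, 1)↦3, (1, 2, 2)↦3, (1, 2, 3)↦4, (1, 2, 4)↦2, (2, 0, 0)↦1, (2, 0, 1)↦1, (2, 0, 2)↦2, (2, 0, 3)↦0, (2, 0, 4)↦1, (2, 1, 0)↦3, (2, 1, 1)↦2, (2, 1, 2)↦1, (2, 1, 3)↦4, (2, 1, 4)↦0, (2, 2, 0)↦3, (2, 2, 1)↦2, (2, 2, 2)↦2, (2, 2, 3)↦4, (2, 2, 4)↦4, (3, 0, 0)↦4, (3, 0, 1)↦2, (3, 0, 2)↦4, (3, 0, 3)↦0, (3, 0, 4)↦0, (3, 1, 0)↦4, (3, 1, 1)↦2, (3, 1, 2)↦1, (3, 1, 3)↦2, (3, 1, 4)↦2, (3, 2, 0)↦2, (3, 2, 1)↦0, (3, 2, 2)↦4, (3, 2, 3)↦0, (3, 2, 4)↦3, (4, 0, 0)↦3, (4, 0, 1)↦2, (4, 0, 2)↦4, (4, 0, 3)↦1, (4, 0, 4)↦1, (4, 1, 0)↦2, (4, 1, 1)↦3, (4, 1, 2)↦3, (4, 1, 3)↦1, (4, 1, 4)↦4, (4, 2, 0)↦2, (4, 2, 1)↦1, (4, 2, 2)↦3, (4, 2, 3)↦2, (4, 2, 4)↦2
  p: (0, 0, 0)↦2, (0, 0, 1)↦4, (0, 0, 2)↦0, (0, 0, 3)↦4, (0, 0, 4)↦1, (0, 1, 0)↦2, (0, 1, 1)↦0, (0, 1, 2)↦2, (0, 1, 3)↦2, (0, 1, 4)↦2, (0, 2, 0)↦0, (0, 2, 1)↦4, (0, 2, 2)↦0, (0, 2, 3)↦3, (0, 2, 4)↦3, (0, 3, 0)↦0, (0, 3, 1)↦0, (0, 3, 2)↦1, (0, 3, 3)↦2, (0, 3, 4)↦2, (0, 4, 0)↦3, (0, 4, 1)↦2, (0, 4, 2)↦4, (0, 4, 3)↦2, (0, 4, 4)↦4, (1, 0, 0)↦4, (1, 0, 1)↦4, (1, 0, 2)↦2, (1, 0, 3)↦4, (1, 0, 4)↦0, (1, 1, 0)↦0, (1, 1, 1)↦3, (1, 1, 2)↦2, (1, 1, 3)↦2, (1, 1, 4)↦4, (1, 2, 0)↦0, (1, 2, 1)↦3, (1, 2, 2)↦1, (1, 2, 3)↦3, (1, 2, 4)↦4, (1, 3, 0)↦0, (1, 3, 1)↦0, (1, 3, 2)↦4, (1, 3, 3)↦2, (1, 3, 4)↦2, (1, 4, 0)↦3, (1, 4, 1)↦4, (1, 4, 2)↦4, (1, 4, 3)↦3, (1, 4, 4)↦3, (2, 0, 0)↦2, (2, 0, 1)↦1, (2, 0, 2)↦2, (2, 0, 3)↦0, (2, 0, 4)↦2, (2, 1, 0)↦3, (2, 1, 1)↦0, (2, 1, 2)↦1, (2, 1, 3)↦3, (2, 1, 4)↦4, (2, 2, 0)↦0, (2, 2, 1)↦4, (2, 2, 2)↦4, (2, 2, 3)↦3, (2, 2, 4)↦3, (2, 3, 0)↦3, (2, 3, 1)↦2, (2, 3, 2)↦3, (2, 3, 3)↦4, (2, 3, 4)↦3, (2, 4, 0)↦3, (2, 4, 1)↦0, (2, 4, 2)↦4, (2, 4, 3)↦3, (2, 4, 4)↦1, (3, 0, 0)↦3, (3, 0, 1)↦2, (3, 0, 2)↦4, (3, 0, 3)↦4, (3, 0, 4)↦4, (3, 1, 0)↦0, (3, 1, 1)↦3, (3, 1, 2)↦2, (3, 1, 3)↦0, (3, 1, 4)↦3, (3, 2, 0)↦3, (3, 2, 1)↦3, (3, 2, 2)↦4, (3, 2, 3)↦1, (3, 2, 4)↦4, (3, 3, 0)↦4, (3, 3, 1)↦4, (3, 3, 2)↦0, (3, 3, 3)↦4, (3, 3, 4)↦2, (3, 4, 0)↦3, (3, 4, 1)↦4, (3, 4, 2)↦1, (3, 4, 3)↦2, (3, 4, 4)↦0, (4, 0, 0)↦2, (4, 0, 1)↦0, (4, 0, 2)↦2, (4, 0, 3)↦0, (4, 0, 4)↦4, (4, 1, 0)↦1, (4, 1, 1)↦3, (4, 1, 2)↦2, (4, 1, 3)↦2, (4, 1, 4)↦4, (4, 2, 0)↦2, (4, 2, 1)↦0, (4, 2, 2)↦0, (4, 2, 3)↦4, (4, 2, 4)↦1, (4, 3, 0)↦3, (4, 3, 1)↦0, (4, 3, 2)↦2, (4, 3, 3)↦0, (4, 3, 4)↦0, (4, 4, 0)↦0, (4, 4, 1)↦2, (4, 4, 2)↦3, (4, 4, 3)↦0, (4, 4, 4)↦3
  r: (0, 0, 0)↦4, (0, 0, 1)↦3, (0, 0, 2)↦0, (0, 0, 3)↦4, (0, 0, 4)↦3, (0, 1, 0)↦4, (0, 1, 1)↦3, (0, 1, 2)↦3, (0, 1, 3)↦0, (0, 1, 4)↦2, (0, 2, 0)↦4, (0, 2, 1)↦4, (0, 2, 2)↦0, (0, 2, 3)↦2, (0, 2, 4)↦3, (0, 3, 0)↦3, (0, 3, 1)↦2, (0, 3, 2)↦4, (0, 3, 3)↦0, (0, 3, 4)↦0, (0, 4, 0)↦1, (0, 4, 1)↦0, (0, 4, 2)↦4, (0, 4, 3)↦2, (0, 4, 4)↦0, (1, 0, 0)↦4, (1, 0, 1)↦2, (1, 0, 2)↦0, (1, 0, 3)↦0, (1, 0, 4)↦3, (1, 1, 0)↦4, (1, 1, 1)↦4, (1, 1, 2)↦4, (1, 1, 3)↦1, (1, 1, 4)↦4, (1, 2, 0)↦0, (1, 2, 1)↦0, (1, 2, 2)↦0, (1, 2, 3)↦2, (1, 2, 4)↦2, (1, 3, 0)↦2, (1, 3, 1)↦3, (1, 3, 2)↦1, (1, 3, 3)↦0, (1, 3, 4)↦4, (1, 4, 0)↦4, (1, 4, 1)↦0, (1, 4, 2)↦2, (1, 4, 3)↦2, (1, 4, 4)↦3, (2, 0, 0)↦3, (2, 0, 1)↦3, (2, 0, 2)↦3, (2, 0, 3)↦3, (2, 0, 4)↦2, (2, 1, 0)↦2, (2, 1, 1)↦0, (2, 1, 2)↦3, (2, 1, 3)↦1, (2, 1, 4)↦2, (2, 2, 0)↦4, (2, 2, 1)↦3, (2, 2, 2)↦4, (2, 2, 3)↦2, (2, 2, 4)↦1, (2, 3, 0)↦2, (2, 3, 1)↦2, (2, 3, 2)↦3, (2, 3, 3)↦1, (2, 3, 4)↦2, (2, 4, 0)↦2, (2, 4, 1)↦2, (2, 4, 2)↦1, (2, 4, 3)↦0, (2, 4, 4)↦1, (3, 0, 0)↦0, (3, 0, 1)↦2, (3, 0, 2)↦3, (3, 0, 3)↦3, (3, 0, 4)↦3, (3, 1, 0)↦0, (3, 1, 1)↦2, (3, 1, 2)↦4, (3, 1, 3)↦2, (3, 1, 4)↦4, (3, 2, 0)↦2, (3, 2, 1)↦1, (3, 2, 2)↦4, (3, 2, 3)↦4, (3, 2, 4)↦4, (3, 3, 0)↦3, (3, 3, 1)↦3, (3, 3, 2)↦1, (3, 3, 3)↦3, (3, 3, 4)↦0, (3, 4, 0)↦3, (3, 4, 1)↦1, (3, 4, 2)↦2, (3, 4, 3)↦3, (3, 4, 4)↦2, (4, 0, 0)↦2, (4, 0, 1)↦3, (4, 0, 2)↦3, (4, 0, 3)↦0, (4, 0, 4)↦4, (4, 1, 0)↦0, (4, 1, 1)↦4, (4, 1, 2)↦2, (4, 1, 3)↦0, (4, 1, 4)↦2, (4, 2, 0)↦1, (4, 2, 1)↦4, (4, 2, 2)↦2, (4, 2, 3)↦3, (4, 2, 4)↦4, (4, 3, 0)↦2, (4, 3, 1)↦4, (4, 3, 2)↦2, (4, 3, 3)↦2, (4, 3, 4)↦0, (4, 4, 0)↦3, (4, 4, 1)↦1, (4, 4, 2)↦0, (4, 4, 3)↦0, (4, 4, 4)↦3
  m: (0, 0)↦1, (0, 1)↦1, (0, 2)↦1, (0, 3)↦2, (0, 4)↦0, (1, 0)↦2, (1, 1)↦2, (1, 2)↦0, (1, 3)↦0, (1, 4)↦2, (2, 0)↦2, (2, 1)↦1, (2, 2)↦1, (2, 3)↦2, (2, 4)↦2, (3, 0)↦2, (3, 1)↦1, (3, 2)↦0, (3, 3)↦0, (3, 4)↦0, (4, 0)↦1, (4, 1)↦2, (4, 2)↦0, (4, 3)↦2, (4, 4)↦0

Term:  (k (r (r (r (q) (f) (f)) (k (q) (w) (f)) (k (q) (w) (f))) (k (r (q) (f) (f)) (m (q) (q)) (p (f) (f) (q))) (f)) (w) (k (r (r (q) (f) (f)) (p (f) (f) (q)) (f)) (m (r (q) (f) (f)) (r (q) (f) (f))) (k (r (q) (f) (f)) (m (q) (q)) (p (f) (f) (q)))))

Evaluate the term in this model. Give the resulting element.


  q = 3
  f = 0
  f = 0
  (r (q) (f) (f)) = r(3, 0, 0) = 0
  q = 3
  w = 1
  f = 0
  (k (q) (w) (f)) = k(3, 1, 0) = 4
  q = 3
  w = 1
  f = 0
  (k (q) (w) (f)) = k(3, 1, 0) = 4
  (r (r (q) (f) (f)) (k (q) (w) (f)) (k (q) (w) (f))) = r(0, 4, 4) = 0
  q = 3
  f = 0
  f = 0
  (r (q) (f) (f)) = r(3, 0, 0) = 0
  q = 3
  q = 3
  (m (q) (q)) = m(3, 3) = 0
  f = 0
  f = 0
  q = 3
  (p (f) (f) (q)) = p(0, 0, 3) = 4
  (k (r (q) (f) (f)) (m (q) (q)) (p (f) (f) (q))) = k(0, 0, 4) = 4
  f = 0
  (r (r (r (q) (f) (f)) (k (q) (w) (f)) (k (q) (w) (f))) (k (r (q) (f) (f)) (m (q) (q)) (p (f) (f) (q))) (f)) = r(0, 4, 0) = 1
  w = 1
  q = 3
  f = 0
  f = 0
  (r (q) (f) (f)) = r(3, 0, 0) = 0
  f = 0
  f = 0
  q = 3
  (p (f) (f) (q)) = p(0, 0, 3) = 4
  f = 0
  (r (r (q) (f) (f)) (p (f) (f) (q)) (f)) = r(0, 4, 0) = 1
  q = 3
  f = 0
  f = 0
  (r (q) (f) (f)) = r(3, 0, 0) = 0
  q = 3
  f = 0
  f = 0
  (r (q) (f) (f)) = r(3, 0, 0) = 0
  (m (r (q) (f) (f)) (r (q) (f) (f))) = m(0, 0) = 1
  q = 3
  f = 0
  f = 0
  (r (q) (f) (f)) = r(3, 0, 0) = 0
  q = 3
  q = 3
  (m (q) (q)) = m(3, 3) = 0
  f = 0
  f = 0
  q = 3
  (p (f) (f) (q)) = p(0, 0, 3) = 4
  (k (r (q) (f) (f)) (m (q) (q)) (p (f) (f) (q))) = k(0, 0, 4) = 4
  (k (r (r (q) (f) (f)) (p (f) (f) (q)) (f)) (m (r (q) (f) (f)) (r (q) (f) (f))) (k (r (q) (f) (f)) (m (q) (q)) (p (f) (f) (q)))) = k(1, 1, 4) = 3
  (k (r (r (r (q) (f) (f)) (k (q) (w) (f)) (k (q) (w) (f))) (k (r (q) (f) (f)) (m (q) (q)) (p (f) (f) (q))) (f)) (w) (k (r (r (q) (f) (f)) (p (f) (f) (q)) (f)) (m (r (q) (f) (f)) (r (q) (f) (f))) (k (r (q) (f) (f)) (m (q) (q)) (p (f) (f) (q))))) = k(1, 1, 3) = 3

value = 3


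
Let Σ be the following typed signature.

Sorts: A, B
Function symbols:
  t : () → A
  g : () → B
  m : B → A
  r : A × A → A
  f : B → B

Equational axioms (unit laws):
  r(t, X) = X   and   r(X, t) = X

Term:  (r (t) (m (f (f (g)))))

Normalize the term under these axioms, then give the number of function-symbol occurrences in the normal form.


1. (r (t) (m (f (f (g)))))  →  (m (f (f (g))))
normal form: (m (f (f (g))))

size = 4


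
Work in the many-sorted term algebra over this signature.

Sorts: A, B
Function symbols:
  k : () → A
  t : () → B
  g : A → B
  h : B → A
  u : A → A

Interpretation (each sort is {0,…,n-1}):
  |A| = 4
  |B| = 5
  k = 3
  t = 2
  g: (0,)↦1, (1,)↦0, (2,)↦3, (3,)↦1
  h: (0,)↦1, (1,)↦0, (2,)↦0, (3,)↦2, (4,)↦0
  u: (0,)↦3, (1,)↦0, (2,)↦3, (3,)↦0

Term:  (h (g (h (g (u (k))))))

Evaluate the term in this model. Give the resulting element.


  k = 3
  (u (k)) = u(3,) = 0
  (g (u (k))) = g(0,) = 1
  (h (g (u (k)))) = h(1,) = 0
  (g (h (g (u (k))))) = g(0,) = 1
  (h (g (h (g (u (k)))))) = h(1,) = 0

value = 0


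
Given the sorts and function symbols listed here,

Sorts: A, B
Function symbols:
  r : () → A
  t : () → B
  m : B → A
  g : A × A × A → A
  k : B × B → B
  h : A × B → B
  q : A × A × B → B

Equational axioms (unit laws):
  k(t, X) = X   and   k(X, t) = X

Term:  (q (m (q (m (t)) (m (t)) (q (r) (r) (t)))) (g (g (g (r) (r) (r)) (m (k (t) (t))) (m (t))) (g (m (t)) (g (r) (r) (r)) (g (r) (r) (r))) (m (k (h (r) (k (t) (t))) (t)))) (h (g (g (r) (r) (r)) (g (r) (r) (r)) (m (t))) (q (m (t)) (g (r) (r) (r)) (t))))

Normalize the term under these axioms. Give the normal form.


1. (q (m (q (m (t)) (m (t)) (q (r) (r) (t)))) (g (g (g (r) (r) (r)) (m (k (t) (t))) (m (t))) (g (m (t)) (g (r) (r) (r)) (g (r) (r) (r))) (m (k (h (r) (k (t) (t))) (t)))) (h (g (g (r) (r) (r)) (g (r) (r) (r)) (m (t))) (q (m (t)) (g (r) (r) (r)) (t))))  →  (q (m (q (m (t)) (m (t)) (q (r) (r) (t)))) (g (g (g (r) (r) (r)) (m (t)) (m (t))) (g (m (t)) (g (r) (r) (r)) (g (r) (r) (r))) (m (k (h (r) (k (t) (t))) (t)))) (h (g (g (r) (r) (r)) (g (r) (r) (r)) (m (t))) (q (m (t)) (g (r) (r) (r)) (t))))
2. (q (m (q (m (t)) (m (t)) (q (r) (r) (t)))) (g (g (g (r) (r) (r)) (m (t)) (m (t))) (g (m (t)) (g (r) (r) (r)) (g (r) (r) (r))) (m (k (h (r) (k (t) (t))) (t)))) (h (g (g (r) (r) (r)) (g (r) (r) (r)) (m (t))) (q (m (t)) (g (r) (r) (r)) (t))))  →  (q (m (q (m (t)) (m (t)) (q (r) (r) (t)))) (g (g (g (r) (r) (r)) (m (t)) (m (t))) (g (m (t)) (g (r) (r) (r)) (g (r) (r) (r))) (m (h (r) (k (t) (t))))) (h (g (g (r) (r) (r)) (g (r) (r) (r)) (m (t))) (q (m (t)) (g (r) (r) (r)) (t))))
3. (q (m (q (m (t)) (m (t)) (q (r) (r) (t)))) (g (g (g (r) (r) (r)) (m (t)) (m (t))) (g (m (t)) (g (r) (r) (r)) (g (r) (r) (r))) (m (h (r) (k (t) (t))))) (h (g (g (r) (r) (r)) (g (r) (r) (r)) (m (t))) (q (m (t)) (g (r) (r) (r)) (t))))  →  (q (m (q (m (t)) (m (t)) (q (r) (r) (t)))) (g (g (g (r) (r) (r)) (m (t)) (m (t))) (g (m (t)) (g (r) (r) (r)) (g (r) (r) (r))) (m (h (r) (t)))) (h (g (g (r) (r) (r)) (g (r) (r) (r)) (m (t))) (q (m (t)) (g (r) (r) (r)) (t))))

normal form = (q (m (q (m (t)) (m (t)) (q (r) (r) (t)))) (g (g (g (r) (r) (r)) (m (t)) (m (t))) (g (m (t)) (g (r) (r) (r)) (g (r) (r) (r))) (m (h (r) (t)))) (h (g (g (r) (r) (r)) (g (r) (r) (r)) (m (t))) (q (m (t)) (g (r) (r) (r)) (t))))


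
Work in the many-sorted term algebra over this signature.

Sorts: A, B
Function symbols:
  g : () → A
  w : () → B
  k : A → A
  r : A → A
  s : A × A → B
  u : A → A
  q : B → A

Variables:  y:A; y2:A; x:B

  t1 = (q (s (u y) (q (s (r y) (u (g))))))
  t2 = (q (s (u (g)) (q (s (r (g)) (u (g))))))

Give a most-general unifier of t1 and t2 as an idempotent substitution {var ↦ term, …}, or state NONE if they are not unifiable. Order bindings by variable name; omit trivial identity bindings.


{y ↦ (g)}


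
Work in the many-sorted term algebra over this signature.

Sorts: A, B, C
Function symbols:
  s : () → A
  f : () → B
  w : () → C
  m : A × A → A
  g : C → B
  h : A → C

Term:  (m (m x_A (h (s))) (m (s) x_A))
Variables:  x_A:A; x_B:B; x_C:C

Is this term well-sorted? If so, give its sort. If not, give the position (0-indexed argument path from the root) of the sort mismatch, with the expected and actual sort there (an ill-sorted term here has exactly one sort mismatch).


ill-sorted at position [0, 1]: expected A, got C

    x_A : A
      (s) : A
    (h (s)) : C
  (m x_A (h (s))) : ✗ arg 1 at [0, 1] has sort C, expected A
    (s) : A
    x_A : A
  (m (s) x_A) : A


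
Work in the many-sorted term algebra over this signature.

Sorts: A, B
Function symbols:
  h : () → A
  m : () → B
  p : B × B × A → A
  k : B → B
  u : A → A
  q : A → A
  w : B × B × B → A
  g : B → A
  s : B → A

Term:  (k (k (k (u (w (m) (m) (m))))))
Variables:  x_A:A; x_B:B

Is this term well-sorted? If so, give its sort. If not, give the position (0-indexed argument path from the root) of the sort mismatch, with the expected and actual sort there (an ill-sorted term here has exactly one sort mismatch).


ill-sorted at position [0, 0, 0]: expected B, got A

          (m) : B
          (m) : B
          (m) : B
        (w (m) (m) (m)) : A
      (u (w (m) (m) (m))) : A
    (k (u (w (m) (m) (m)))) : ✗ arg 0 at [0, 0, 0] has sort A, expected B


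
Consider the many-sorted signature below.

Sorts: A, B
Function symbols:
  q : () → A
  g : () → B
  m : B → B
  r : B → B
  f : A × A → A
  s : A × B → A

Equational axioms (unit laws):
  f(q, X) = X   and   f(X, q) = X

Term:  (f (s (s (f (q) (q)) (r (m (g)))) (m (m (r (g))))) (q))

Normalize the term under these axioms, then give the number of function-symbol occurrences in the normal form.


1. (f (s (s (f (q) (q)) (r (m (g)))) (m (m (r (g))))) (q))  →  (s (s (f (q) (q)) (r (m (g)))) (m (m (r (g)))))
2. (s (s (f (q) (q)) (r (m (g)))) (m (m (r (g)))))  →  (s (s (q) (r (m (g)))) (m (m (r (g)))))
normal form: (s (s (q) (r (m (g)))) (m (m (r (g)))))

size = 10


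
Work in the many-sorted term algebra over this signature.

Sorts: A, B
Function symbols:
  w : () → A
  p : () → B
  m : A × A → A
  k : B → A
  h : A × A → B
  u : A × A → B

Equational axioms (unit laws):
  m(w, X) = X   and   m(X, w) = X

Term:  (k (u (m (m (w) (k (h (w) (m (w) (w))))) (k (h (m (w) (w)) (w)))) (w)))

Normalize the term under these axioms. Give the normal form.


1. (k (u (m (m (w) (k (h (w) (m (w) (w))))) (k (h (m (w) (w)) (w)))) (w)))  →  (k (u (m (k (h (w) (m (w) (w)))) (k (h (m (w) (w)) (w)))) (w)))
2. (k (u (m (k (h (w) (m (w) (w)))) (k (h (m (w) (w)) (w)))) (w)))  →  (k (u (m (k (h (w) (w))) (k (h (m (w) (w)) (w)))) (w)))
3. (k (u (m (k (h (w) (w))) (k (h (m (w) (w)) (w)))) (w)))  →  (k (u (m (k (h (w) (w))) (k (h (w) (w)))) (w)))

normal form = (k (u (m (k (h (w) (w))) (k (h (w) (w)))) (w)))


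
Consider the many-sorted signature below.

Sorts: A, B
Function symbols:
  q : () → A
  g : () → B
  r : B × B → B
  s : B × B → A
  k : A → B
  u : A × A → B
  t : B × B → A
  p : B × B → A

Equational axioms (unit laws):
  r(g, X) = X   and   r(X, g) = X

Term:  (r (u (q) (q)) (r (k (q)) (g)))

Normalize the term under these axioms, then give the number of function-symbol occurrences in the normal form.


size = 6

1. (r (u (q) (q)) (r (k (q)) (g)))  →  (r (u (q) (q)) (k (q)))
normal form: (r (u (q) (q)) (k (q)))


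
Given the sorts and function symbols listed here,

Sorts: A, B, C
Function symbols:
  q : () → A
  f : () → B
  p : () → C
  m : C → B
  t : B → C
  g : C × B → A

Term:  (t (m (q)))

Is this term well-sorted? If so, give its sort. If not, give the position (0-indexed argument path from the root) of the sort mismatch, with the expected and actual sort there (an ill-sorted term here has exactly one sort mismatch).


    (q) : A
  (m (q)) : ✗ arg 0 at [0, 0] has sort A, expected C

ill-sorted at position [0, 0]: expected C, got A


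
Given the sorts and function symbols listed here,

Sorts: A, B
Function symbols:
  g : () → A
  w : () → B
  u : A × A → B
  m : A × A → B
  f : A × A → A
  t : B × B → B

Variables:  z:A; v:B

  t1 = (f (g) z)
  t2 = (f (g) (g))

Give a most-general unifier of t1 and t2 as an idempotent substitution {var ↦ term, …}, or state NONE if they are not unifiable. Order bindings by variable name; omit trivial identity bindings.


{z ↦ (g)}


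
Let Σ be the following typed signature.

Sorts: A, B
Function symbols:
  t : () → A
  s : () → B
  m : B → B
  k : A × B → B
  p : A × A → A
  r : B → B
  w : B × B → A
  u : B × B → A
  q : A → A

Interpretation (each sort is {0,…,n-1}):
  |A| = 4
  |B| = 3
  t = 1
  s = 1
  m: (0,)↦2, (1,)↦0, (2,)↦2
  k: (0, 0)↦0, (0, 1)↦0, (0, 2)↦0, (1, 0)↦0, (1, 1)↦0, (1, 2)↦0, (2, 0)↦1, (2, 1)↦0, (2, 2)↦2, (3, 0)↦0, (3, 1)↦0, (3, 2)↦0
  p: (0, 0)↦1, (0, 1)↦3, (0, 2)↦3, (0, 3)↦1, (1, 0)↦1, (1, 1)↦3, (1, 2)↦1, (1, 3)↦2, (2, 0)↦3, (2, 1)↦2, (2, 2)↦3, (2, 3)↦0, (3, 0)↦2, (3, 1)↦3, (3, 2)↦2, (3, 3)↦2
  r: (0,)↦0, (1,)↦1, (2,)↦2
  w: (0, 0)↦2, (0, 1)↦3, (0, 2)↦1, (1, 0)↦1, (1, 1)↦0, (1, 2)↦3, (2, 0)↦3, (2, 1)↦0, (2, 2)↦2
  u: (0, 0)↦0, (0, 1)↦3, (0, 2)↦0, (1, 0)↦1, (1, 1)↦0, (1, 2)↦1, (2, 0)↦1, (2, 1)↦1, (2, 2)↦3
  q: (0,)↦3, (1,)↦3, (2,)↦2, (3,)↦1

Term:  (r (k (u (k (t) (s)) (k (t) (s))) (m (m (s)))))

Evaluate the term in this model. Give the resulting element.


  t = 1
  s = 1
  (k (t) (s)) = k(1, 1) = 0
  t = 1
  s = 1
  (k (t) (s)) = k(1, 1) = 0
  (u (k (t) (s)) (k (t) (s))) = u(0, 0) = 0
  s = 1
  (m (s)) = m(1,) = 0
  (m (m (s))) = m(0,) = 2
  (k (u (k (t) (s)) (k (t) (s))) (m (m (s)))) = k(0, 2) = 0
  (r (k (u (k (t) (s)) (k (t) (s))) (m (m (s))))) = r(0,) = 0

value = 0


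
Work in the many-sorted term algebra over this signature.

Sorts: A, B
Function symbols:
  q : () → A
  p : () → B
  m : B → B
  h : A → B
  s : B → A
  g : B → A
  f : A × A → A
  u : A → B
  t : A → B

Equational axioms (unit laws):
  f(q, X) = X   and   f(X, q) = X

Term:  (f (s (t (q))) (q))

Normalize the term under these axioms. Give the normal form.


1. (f (s (t (q))) (q))  →  (s (t (q)))

normal form = (s (t (q)))


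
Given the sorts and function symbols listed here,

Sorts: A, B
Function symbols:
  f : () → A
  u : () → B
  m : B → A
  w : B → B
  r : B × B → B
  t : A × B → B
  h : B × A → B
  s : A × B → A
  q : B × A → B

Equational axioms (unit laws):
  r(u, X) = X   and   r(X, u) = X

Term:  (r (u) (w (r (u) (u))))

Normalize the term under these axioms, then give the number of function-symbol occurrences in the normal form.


1. (r (u) (w (r (u) (u))))  →  (w (r (u) (u)))
2. (w (r (u) (u)))  →  (w (u))
normal form: (w (u))

size = 2


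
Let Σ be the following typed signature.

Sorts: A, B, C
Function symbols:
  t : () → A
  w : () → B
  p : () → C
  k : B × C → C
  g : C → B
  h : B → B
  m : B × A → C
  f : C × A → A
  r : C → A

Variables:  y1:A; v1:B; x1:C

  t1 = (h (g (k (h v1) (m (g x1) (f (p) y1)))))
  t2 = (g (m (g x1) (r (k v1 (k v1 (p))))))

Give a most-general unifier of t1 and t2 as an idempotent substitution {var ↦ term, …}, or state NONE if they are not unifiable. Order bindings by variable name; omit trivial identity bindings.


NONE (not unifiable)

head clash or occurs-check failure — not unifiable


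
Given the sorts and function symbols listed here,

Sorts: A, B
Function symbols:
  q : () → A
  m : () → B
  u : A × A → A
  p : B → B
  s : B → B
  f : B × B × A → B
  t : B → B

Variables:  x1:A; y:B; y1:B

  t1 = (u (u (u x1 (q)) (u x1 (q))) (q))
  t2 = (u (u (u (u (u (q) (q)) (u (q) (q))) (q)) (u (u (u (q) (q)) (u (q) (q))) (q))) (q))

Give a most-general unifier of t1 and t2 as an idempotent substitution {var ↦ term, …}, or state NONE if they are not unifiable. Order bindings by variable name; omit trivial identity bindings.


{x1 ↦ (u (u (q) (q)) (u (q) (q)))}


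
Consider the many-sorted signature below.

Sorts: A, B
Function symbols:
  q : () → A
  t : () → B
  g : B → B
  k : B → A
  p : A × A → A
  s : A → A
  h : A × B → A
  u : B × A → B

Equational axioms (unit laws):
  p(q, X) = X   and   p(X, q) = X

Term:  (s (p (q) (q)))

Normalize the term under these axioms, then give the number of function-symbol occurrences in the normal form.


1. (s (p (q) (q)))  →  (s (q))
normal form: (s (q))

size = 2


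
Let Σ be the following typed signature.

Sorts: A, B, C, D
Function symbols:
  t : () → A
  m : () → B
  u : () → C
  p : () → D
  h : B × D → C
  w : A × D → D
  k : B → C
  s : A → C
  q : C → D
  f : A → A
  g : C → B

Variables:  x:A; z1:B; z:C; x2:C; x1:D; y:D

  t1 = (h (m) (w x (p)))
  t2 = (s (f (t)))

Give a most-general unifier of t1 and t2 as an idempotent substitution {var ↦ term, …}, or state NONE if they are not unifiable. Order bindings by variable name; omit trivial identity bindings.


NONE (not unifiable)

head clash or occurs-check failure — not unifiable


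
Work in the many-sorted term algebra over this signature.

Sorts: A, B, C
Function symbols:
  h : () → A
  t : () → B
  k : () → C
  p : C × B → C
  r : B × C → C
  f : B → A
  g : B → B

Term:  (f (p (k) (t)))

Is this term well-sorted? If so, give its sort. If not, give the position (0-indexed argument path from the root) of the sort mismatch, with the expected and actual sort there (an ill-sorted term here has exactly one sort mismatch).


    (k) : C
    (t) : B
  (p (k) (t)) : C
(f (p (k) (t))) : ✗ arg 0 at [0] has sort C, expected B

ill-sorted at position [0]: expected B, got C


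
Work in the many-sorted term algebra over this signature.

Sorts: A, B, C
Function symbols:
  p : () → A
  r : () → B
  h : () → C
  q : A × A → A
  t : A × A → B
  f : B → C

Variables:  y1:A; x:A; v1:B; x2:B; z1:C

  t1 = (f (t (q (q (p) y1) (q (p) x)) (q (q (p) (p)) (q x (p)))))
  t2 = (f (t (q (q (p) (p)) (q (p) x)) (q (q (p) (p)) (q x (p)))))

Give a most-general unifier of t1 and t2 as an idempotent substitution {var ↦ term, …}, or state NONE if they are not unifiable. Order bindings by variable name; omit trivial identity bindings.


{y1 ↦ (p)}


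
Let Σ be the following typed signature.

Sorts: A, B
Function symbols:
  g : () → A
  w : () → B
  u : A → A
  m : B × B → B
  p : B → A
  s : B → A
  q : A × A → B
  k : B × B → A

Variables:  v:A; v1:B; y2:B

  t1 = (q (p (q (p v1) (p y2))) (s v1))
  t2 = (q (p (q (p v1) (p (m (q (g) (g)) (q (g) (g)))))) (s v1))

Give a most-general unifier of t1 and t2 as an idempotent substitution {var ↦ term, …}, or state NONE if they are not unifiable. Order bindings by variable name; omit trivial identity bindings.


{y2 ↦ (m (q (g) (g)) (q (g) (g)))}


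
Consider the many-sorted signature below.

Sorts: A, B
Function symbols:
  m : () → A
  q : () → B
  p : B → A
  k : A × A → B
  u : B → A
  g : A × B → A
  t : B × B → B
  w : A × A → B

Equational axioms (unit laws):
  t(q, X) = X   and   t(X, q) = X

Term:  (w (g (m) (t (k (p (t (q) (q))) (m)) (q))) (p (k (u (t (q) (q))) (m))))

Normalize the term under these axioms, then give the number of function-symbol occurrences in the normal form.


1. (w (g (m) (t (k (p (t (q) (q))) (m)) (q))) (p (k (u (t (q) (q))) (m))))  →  (w (g (m) (k (p (t (q) (q))) (m))) (p (k (u (t (q) (q))) (m))))
2. (w (g (m) (k (p (t (q) (q))) (m))) (p (k (u (t (q) (q))) (m))))  →  (w (g (m) (k (p (q)) (m))) (p (k (u (t (q) (q))) (m))))
3. (w (g (m) (k (p (q)) (m))) (p (k (u (t (q) (q))) (m))))  →  (w (g (m) (k (p (q)) (m))) (p (k (u (q)) (m))))
normal form: (w (g (m) (k (p (q)) (m))) (p (k (u (q)) (m))))

size = 12


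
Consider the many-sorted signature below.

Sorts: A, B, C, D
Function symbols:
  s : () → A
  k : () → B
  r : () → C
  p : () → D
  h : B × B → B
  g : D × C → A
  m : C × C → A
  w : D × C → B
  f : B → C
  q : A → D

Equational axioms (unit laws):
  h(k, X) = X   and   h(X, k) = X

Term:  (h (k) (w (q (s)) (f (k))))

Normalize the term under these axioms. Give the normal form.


normal form = (w (q (s)) (f (k)))

1. (h (k) (w (q (s)) (f (k))))  →  (w (q (s)) (f (k)))


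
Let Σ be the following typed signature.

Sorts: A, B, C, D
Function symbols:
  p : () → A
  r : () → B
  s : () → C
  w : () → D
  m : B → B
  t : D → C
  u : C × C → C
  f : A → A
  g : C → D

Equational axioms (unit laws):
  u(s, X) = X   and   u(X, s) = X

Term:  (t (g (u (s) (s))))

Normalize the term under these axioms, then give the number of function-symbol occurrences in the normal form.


size = 3

1. (t (g (u (s) (s))))  →  (t (g (s)))
normal form: (t (g (s)))


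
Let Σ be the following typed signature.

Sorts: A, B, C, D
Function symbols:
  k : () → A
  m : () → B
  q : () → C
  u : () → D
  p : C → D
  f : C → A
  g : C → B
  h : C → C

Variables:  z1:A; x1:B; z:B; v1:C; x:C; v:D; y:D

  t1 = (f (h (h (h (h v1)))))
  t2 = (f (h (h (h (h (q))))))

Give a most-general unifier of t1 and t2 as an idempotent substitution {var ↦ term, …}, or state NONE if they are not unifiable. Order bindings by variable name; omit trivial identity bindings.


{v1 ↦ (q)}


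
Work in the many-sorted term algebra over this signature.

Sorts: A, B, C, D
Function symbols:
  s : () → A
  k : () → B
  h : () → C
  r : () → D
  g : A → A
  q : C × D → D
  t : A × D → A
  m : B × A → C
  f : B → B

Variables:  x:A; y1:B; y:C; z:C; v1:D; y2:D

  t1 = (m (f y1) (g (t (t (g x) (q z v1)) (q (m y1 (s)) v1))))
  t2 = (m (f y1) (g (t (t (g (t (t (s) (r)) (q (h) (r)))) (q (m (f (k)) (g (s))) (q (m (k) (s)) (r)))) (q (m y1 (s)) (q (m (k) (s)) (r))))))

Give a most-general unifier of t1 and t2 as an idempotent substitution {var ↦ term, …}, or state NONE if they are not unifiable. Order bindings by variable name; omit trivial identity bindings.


{v1 ↦ (q (m (k) (s)) (r)), x ↦ (t (t (s) (r)) (q (h) (r))), z ↦ (m (f (k)) (g (s)))}


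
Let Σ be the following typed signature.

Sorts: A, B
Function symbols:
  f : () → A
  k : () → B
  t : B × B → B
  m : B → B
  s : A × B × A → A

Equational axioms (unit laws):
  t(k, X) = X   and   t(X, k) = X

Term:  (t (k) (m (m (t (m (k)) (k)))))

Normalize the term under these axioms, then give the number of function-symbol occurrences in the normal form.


size = 4

1. (t (k) (m (m (t (m (k)) (k)))))  →  (m (m (t (m (k)) (k))))
2. (m (m (t (m (k)) (k))))  →  (m (m (m (k))))
normal form: (m (m (m (k))))


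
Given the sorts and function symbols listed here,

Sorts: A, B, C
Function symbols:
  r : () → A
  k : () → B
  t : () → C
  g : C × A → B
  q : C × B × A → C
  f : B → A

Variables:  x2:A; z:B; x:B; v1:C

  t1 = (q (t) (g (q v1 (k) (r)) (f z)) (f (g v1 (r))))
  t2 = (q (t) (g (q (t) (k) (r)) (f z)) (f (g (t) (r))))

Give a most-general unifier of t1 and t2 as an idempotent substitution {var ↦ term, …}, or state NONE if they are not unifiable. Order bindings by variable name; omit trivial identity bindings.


{v1 ↦ (t)}


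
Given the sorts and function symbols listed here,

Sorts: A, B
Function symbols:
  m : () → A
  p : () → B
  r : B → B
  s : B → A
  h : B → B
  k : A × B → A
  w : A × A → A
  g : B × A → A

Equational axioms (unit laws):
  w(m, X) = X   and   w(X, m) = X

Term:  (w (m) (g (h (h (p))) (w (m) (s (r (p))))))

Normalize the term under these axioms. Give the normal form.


normal form = (g (h (h (p))) (s (r (p))))

1. (w (m) (g (h (h (p))) (w (m) (s (r (p))))))  →  (g (h (h (p))) (w (m) (s (r (p)))))
2. (g (h (h (p))) (w (m) (s (r (p)))))  →  (g (h (h (p))) (s (r (p))))


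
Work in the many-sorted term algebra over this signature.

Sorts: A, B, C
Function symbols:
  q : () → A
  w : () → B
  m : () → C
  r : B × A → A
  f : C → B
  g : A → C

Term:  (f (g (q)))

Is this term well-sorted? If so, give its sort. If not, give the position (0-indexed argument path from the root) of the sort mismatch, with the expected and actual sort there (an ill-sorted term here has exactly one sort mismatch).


    (q) : A
  (g (q)) : C
(f (g (q))) : B

well-sorted; sort = B


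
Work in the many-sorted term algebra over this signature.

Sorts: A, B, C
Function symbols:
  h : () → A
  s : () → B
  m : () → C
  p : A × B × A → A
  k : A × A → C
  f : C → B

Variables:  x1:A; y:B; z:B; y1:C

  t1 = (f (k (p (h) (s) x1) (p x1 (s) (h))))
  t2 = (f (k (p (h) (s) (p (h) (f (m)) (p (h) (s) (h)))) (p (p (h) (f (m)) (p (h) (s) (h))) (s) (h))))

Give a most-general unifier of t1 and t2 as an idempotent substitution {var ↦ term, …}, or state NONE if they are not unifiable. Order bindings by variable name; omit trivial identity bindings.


{x1 ↦ (p (h) (f (m)) (p (h) (s) (h)))}


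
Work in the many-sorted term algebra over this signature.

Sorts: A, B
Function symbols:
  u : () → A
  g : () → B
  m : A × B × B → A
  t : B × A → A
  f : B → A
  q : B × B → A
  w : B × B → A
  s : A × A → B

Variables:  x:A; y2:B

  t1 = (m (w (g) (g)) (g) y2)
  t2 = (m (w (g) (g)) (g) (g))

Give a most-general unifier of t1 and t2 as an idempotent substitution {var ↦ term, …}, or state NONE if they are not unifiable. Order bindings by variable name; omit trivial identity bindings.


{y2 ↦ (g)}


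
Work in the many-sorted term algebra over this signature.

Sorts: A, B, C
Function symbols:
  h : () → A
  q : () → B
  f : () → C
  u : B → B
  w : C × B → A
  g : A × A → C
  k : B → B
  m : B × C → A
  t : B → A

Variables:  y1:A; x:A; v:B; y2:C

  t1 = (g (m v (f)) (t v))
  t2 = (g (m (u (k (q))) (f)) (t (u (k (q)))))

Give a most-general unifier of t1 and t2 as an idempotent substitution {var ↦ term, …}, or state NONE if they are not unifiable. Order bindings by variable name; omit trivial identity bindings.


{v ↦ (u (k (q)))}


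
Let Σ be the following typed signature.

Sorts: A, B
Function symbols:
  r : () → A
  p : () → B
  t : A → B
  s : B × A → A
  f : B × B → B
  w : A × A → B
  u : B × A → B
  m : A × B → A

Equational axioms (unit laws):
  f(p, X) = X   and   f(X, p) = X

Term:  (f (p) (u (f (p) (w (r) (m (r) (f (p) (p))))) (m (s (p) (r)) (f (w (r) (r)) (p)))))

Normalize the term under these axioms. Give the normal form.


1. (f (p) (u (f (p) (w (r) (m (r) (f (p) (p))))) (m (s (p) (r)) (f (w (r) (r)) (p)))))  →  (u (f (p) (w (r) (m (r) (f (p) (p))))) (m (s (p) (r)) (f (w (r) (r)) (p))))
2. (u (f (p) (w (r) (m (r) (f (p) (p))))) (m (s (p) (r)) (f (w (r) (r)) (p))))  →  (u (w (r) (m (r) (f (p) (p)))) (m (s (p) (r)) (f (w (r) (r)) (p))))
3. (u (w (r) (m (r) (f (p) (p)))) (m (s (p) (r)) (f (w (r) (r)) (p))))  →  (u (w (r) (m (r) (p))) (m (s (p) (r)) (f (w (r) (r)) (p))))
4. (u (w (r) (m (r) (p))) (m (s (p) (r)) (f (w (r) (r)) (p))))  →  (u (w (r) (m (r) (p))) (m (s (p) (r)) (w (r) (r))))

normal form = (u (w (r) (m (r) (p))) (m (s (p) (r)) (w (r) (r))))


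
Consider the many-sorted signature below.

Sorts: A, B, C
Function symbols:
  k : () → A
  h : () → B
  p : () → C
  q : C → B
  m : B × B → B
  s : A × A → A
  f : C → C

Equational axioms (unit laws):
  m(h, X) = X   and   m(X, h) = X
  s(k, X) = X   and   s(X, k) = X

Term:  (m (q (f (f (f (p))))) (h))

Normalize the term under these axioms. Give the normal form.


normal form = (q (f (f (f (p)))))

1. (m (q (f (f (f (p))))) (h))  →  (q (f (f (f (p)))))


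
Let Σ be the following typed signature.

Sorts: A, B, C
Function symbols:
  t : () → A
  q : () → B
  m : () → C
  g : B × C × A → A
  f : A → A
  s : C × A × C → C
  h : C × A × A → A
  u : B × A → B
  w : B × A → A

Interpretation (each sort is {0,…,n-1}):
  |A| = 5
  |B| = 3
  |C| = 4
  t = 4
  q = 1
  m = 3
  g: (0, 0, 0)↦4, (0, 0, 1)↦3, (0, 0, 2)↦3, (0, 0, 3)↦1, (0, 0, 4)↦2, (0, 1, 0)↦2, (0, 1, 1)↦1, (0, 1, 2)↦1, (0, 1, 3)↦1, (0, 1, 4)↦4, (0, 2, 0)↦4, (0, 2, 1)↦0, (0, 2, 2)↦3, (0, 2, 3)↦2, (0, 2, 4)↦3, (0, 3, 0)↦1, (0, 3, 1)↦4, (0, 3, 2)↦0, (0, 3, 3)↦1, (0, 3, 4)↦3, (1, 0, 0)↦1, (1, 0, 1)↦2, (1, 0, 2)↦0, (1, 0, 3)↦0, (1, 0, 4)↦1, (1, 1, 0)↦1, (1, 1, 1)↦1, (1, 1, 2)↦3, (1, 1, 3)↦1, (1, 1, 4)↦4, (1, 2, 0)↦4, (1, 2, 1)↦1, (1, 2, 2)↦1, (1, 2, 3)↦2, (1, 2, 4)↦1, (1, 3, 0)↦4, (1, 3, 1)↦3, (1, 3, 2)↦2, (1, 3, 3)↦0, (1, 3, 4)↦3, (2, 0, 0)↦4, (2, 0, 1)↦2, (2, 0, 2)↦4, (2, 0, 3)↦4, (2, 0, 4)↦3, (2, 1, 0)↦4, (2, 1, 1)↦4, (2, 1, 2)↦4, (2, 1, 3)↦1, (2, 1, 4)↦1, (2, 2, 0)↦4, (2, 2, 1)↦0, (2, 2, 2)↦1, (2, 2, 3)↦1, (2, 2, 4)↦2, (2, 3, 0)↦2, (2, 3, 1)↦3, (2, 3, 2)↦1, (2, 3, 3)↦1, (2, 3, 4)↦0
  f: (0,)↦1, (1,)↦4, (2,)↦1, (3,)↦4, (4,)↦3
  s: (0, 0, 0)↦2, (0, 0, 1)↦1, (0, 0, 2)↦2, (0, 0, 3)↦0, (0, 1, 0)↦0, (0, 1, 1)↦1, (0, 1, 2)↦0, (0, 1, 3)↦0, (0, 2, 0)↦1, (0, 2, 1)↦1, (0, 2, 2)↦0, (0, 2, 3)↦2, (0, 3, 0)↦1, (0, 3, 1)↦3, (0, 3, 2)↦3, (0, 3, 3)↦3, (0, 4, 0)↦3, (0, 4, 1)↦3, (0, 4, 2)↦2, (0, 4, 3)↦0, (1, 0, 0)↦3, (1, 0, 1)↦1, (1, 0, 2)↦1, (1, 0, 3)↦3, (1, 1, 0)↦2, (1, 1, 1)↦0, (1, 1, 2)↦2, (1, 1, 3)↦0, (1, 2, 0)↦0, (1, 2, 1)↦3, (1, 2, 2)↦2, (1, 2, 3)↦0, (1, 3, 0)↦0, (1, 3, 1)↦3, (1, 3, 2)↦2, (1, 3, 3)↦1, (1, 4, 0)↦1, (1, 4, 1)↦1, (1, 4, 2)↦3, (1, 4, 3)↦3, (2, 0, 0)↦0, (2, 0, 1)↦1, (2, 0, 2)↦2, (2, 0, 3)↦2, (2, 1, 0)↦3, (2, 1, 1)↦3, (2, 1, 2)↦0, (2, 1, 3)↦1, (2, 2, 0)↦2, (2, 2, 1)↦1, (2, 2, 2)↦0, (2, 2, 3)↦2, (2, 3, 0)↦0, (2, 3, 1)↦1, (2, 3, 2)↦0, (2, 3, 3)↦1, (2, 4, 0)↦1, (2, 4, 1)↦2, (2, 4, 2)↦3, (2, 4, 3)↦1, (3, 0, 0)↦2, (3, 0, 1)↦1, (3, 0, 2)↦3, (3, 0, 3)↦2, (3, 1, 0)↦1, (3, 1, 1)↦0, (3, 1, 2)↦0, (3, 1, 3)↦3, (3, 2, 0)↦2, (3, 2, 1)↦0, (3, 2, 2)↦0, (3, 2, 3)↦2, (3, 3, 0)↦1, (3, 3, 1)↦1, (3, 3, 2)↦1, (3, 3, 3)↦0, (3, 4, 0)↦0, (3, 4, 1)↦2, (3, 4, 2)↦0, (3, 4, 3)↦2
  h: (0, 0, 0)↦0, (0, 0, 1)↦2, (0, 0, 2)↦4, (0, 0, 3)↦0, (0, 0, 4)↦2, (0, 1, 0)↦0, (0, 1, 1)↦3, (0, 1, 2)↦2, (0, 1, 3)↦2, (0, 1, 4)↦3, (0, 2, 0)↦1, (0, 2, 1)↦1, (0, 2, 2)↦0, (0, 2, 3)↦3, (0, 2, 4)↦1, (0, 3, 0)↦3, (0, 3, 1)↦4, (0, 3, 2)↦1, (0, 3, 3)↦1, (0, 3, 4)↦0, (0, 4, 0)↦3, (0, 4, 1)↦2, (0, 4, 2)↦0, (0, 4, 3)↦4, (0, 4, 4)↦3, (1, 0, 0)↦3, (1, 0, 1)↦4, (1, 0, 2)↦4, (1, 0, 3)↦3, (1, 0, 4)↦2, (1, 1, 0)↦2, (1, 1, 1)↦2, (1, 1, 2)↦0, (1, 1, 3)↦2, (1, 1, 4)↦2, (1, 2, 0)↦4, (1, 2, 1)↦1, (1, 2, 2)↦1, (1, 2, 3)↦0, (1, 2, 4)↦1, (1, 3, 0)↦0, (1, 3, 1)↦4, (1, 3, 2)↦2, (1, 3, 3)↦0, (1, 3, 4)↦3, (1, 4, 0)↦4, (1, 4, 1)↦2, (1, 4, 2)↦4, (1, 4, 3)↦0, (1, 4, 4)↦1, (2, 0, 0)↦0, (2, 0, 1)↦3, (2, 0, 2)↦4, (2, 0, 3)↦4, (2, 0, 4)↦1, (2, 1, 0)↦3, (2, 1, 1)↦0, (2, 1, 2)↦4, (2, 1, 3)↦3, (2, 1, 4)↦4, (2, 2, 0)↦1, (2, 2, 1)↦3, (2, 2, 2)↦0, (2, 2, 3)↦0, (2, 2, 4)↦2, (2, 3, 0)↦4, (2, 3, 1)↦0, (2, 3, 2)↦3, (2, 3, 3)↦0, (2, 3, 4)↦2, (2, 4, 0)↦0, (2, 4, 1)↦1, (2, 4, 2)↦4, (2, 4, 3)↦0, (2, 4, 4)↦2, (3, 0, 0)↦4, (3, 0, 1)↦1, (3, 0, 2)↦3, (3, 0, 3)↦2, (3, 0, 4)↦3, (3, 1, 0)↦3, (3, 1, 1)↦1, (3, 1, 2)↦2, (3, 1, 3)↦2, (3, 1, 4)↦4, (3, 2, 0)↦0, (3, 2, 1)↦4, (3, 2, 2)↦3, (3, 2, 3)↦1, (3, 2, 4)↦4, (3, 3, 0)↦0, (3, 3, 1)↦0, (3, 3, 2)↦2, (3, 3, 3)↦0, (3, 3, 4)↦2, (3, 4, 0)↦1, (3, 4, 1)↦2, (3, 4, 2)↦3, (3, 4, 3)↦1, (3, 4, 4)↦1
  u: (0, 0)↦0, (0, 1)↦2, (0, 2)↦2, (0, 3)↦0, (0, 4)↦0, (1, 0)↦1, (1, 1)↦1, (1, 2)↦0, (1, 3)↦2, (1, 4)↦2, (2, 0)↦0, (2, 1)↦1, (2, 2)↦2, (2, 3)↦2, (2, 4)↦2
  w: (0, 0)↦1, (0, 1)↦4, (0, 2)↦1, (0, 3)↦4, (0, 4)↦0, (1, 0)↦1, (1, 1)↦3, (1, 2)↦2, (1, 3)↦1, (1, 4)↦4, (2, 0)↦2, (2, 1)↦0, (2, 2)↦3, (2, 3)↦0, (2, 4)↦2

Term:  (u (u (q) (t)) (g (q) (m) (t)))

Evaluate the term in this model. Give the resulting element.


value = 2

  q = 1
  t = 4
  (u (q) (t)) = u(1, 4) = 2
  q = 1
  m = 3
  t = 4
  (g (q) (m) (t)) = g(1, 3, 4) = 3
  (u (u (q) (t)) (g (q) (m) (t))) = u(2, 3) = 2
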